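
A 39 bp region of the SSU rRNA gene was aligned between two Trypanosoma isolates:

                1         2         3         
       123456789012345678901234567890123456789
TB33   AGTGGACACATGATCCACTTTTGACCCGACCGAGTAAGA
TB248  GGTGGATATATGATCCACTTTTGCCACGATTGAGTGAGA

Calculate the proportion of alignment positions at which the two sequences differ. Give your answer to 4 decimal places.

The sequences differ at positions 1 (A/G), 7 (C/T), 9 (C/T), 24 (A/C), 26 (C/A), 30 (C/T), 31 (C/T), 36 (A/G).
There are 8 differences over 39 sites, so p = 8/39 = 0.2051.

0.2051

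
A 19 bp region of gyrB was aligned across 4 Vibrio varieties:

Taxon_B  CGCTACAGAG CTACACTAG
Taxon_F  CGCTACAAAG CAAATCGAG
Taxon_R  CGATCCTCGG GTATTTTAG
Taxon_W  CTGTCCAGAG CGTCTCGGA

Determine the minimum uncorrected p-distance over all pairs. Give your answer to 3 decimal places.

Pairwise Hamming distances:
  Taxon_B vs Taxon_F: 5
  Taxon_B vs Taxon_R: 9
  Taxon_B vs Taxon_W: 9
  Taxon_F vs Taxon_R: 10
  Taxon_F vs Taxon_W: 9
  Taxon_R vs Taxon_W: 13
The smallest is 5 mismatches, between Taxon_B and Taxon_F; p = 5/19 = 0.263.

0.263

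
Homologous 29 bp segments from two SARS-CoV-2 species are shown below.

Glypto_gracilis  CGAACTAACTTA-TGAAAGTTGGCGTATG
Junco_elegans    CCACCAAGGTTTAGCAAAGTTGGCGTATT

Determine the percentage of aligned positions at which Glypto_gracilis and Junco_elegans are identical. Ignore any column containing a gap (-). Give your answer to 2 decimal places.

67.86%

Excluding the 1 gap column leaves 28 comparable sites.
The sequences differ at positions 2 (G/C), 4 (A/C), 6 (T/A), 8 (A/G), 9 (C/G), 12 (A/T), 14 (T/G), 15 (G/C), 29 (G/T).
19 of the 28 comparable sites match, so the percent identity is 19/28 × 100 = 67.86%.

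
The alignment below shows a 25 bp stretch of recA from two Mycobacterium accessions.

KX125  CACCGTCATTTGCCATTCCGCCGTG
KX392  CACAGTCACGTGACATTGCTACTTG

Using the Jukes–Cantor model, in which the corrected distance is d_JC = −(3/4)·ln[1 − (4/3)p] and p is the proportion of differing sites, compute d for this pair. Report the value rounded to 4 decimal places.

Mismatches occur at site 4 (C↔A), site 9 (T↔C), site 10 (T↔G), site 13 (C↔A), site 18 (C↔G), site 20 (G↔T), site 21 (C↔A), site 23 (G↔T).
p = 8/25 = 0.320000.
d = −0.75 · ln(1 − (4/3)·0.320000) = −0.75 · ln(0.573333) = −0.75 · (-0.556289) = 0.4172.

0.4172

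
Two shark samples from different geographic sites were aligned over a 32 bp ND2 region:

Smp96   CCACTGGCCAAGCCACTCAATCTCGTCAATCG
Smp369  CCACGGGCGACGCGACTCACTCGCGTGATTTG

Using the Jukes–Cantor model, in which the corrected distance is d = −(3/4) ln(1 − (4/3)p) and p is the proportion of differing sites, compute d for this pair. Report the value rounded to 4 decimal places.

0.3525

The sequences differ at positions 5 (T/G), 9 (C/G), 11 (A/C), 14 (C/G), 20 (A/C), 23 (T/G), 27 (C/G), 29 (A/T), 31 (C/T).
p = 9/32 = 0.281250.
d = −0.75 · ln(1 − (4/3)·0.281250) = −0.75 · ln(0.625000) = −0.75 · (-0.470004) = 0.3525.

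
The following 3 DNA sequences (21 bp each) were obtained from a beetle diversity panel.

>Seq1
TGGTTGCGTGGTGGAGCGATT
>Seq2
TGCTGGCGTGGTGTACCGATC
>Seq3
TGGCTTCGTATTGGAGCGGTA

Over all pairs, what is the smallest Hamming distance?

5

Pairwise Hamming distances:
  Seq1 vs Seq2: 5
  Seq1 vs Seq3: 6
  Seq2 vs Seq3: 10
The smallest is 5, between Seq1 and Seq2.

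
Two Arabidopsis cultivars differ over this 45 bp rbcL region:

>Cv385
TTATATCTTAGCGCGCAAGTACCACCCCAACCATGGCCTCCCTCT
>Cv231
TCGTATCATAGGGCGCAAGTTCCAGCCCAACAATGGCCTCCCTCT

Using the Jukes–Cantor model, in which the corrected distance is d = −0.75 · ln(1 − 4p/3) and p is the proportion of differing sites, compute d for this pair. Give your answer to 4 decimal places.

The sequences differ at positions 2 (T/C), 3 (A/G), 8 (T/A), 12 (C/G), 21 (A/T), 25 (C/G), 32 (C/A).
p = 7/45 = 0.155556.
d = −0.75 · ln(1 − (4/3)·0.155556) = −0.75 · ln(0.792592) = −0.75 · (-0.232447) = 0.1743.

0.1743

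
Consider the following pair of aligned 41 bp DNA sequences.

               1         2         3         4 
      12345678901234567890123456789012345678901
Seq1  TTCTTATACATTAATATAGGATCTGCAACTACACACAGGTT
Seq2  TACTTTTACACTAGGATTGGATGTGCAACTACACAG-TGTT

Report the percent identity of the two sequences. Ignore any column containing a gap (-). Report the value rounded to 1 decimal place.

Excluding the 1 gap column leaves 40 comparable sites.
The sequences differ at positions 2 (T/A), 6 (A/T), 11 (T/C), 14 (A/G), 15 (T/G), 18 (A/T), 23 (C/G), 36 (C/G), 38 (G/T).
31 of the 40 comparable sites match, so the percent identity is 31/40 × 100 = 77.5%.

77.5%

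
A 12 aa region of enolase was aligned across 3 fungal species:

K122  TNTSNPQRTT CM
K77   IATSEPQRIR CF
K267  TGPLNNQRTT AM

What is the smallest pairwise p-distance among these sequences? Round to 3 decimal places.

Pairwise Hamming distances:
  K122 vs K77: 6
  K122 vs K267: 5
  K77 vs K267: 10
The smallest is 5 mismatches, between K122 and K267; p = 5/12 = 0.417.

0.417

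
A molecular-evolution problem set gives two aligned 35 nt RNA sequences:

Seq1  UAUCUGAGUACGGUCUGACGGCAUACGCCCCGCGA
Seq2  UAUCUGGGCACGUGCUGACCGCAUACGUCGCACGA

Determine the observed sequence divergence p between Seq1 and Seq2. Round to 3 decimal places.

The sequences differ at positions 7 (A/G), 9 (U/C), 13 (G/U), 14 (U/G), 20 (G/C), 28 (C/U), 30 (C/G), 32 (G/A).
There are 8 differences over 35 sites, so p = 8/35 = 0.229.

0.229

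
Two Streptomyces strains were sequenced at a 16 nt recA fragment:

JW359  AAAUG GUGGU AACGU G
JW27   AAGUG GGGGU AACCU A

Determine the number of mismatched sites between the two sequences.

4

Mismatches occur at site 3 (A/G), site 7 (U/G), site 14 (G/C), site 16 (G/A).
That gives 4 mismatches out of 16 aligned sites, so the Hamming distance is 4.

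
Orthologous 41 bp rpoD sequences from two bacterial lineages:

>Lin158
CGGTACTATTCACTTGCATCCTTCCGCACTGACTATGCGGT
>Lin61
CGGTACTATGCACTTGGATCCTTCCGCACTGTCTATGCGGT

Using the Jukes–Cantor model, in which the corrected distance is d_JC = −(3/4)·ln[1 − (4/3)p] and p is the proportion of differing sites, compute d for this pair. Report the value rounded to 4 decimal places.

Differing sites — 10:T/G; 17:C/G; 32:A/T.
p = 3/41 = 0.073171.
d = −0.75 · ln(1 − (4/3)·0.073171) = −0.75 · ln(0.902439) = −0.75 · (-0.102654) = 0.0770.

0.0770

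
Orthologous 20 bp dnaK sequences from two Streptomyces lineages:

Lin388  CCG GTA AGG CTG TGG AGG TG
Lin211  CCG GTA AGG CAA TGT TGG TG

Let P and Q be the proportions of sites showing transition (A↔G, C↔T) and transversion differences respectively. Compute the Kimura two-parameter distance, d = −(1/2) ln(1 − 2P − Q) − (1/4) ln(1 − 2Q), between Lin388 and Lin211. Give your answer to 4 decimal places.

0.2330

The sequences differ at positions 11 (T/A, transversion), 12 (G/A, transition), 15 (G/T, transversion), 16 (A/T, transversion).
Of the 4 differences, 1 transition and 3 transversions over 20 sites: P = 1/20 = 0.050000, Q = 3/20 = 0.150000.
d = −0.5·ln(0.750000) − 0.25·ln(0.700000) = −0.5·(-0.287682) − 0.25·(-0.356675) = 0.2330.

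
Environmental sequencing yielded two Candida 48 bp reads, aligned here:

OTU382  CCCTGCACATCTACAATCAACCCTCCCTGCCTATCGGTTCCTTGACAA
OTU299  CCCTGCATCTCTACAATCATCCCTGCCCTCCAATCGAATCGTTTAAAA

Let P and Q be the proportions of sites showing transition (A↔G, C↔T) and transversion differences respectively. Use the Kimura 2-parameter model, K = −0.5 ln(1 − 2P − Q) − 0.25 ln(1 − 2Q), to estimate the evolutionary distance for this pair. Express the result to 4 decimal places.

Differing sites — 8:C/T (Ti); 9:A/C (Tv); 20:A/T (Tv); 25:C/G (Tv); 28:T/C (Ti); 29:G/T (Tv); 32:T/A (Tv); 37:G/A (Ti); 38:T/A (Tv); 41:C/G (Tv); 44:G/T (Tv); 46:C/A (Tv).
Of the 12 differences, 3 transitions and 9 transversions over 48 sites: P = 3/48 = 0.062500, Q = 9/48 = 0.187500.
d = −0.5·ln(0.687500) − 0.25·ln(0.625000) = −0.5·(-0.374693) − 0.25·(-0.470004) = 0.3048.

0.3048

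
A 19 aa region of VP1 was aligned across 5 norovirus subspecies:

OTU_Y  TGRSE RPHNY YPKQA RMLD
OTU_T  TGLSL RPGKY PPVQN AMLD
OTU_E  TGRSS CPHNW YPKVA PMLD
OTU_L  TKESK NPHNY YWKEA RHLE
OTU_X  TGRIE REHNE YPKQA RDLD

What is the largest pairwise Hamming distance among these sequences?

14

Pairwise Hamming distances:
  OTU_Y vs OTU_T: 8
  OTU_Y vs OTU_E: 5
  OTU_Y vs OTU_L: 8
  OTU_Y vs OTU_X: 4
  OTU_T vs OTU_E: 11
  OTU_T vs OTU_L: 14
  OTU_T vs OTU_X: 12
  OTU_E vs OTU_L: 10
  OTU_E vs OTU_X: 8
  OTU_L vs OTU_X: 11
The largest is 14, between OTU_T and OTU_L.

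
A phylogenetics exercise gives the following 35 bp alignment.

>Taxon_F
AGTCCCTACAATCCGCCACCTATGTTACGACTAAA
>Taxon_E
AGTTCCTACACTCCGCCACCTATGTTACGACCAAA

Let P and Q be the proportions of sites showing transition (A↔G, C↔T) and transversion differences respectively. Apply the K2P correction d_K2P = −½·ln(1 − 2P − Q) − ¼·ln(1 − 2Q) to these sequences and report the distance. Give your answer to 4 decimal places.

Differing sites — 4:C/T (Ti); 11:A/C (Tv); 32:T/C (Ti).
Of the 3 differences, 2 transitions and 1 transversion over 35 sites: P = 2/35 = 0.057143, Q = 1/35 = 0.028571.
d = −0.5·ln(0.857143) − 0.25·ln(0.942858) = −0.5·(-0.154151) − 0.25·(-0.058840) = 0.0918.

0.0918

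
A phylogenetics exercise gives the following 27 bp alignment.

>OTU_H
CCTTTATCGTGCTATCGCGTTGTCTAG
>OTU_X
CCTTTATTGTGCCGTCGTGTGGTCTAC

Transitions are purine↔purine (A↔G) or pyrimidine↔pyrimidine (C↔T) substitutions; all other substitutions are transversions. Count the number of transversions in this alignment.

Mismatches occur at site 8 (C/T, transition), site 13 (T/C, transition), site 14 (A/G, transition), site 18 (C/T, transition), site 21 (T/G, transversion), site 27 (G/C, transversion).
Of the 6 differences, 4 transitions and 2 transversions, so the answer is 2.

2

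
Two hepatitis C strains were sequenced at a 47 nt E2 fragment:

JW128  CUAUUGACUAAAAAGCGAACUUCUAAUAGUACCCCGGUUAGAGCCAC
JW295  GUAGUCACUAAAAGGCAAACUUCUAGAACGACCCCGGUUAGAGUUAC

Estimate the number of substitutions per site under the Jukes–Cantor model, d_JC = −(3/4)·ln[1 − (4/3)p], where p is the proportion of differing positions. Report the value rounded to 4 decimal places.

The sequences differ at positions 1 (C/G), 4 (U/G), 6 (G/C), 14 (A/G), 17 (G/A), 26 (A/G), 27 (U/A), 29 (G/C), 30 (U/G), 44 (C/U), 45 (C/U).
p = 11/47 = 0.234043.
d = −0.75 · ln(1 − (4/3)·0.234043) = −0.75 · ln(0.687943) = −0.75 · (-0.374049) = 0.2805.

0.2805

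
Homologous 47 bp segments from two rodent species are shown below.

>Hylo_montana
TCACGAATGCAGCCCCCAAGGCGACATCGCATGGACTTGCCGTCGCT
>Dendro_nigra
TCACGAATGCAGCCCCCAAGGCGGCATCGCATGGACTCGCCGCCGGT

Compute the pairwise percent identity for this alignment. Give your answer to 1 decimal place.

Differing sites — 24:A/G; 38:T/C; 43:T/C; 46:C/G.
43 of the 47 sites match, so the percent identity is 43/47 × 100 = 91.5%.

91.5%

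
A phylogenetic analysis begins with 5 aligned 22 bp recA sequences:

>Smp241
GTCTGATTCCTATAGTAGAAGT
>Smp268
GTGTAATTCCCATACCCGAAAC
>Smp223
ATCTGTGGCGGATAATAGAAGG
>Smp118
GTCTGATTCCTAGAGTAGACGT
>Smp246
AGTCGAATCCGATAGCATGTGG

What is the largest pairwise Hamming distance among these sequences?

Pairwise Hamming distances:
  Smp241 vs Smp268: 8
  Smp241 vs Smp223: 8
  Smp241 vs Smp118: 2
  Smp241 vs Smp246: 11
  Smp268 vs Smp223: 13
  Smp268 vs Smp118: 10
  Smp268 vs Smp246: 14
  Smp223 vs Smp118: 10
  Smp223 vs Smp246: 12
  Smp118 vs Smp246: 12
The largest is 14, between Smp268 and Smp246.

14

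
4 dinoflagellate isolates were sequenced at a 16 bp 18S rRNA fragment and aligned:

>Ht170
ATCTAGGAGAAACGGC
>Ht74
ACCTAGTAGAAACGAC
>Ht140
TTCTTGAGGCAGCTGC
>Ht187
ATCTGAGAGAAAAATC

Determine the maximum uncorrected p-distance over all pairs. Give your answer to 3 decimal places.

Pairwise Hamming distances:
  Ht170 vs Ht74: 3
  Ht170 vs Ht140: 7
  Ht170 vs Ht187: 5
  Ht74 vs Ht140: 9
  Ht74 vs Ht187: 7
  Ht140 vs Ht187: 10
The largest is 10 mismatches, between Ht140 and Ht187; p = 10/16 = 0.625.

0.625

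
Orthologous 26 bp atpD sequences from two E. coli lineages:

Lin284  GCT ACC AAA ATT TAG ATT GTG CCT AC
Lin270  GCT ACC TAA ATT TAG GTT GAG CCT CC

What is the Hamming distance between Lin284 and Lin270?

Mismatches occur at site 7 (A→T), site 16 (A→G), site 20 (T→A), site 25 (A→C).
That gives 4 mismatches out of 26 aligned sites, so the Hamming distance is 4.

4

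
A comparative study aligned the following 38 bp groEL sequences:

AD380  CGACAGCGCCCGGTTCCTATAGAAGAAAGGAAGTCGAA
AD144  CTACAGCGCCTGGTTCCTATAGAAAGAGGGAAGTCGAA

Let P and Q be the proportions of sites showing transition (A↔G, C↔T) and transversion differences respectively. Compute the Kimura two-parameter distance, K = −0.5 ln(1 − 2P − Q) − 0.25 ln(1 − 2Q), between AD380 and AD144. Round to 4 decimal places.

Differing sites — 2:G/T (Tv); 11:C/T (Ti); 25:G/A (Ti); 26:A/G (Ti); 28:A/G (Ti).
Of the 5 differences, 4 transitions and 1 transversion over 38 sites: P = 4/38 = 0.105263, Q = 1/38 = 0.026316.
d = −0.5·ln(0.763158) − 0.25·ln(0.947368) = −0.5·(-0.270290) − 0.25·(-0.054068) = 0.1487.

0.1487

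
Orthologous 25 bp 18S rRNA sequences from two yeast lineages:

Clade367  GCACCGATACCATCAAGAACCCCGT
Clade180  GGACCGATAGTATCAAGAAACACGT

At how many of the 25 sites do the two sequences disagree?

Differing sites — 2:C/G; 10:C/G; 11:C/T; 20:C/A; 22:C/A.
That gives 5 mismatches out of 25 aligned sites, so the Hamming distance is 5.

5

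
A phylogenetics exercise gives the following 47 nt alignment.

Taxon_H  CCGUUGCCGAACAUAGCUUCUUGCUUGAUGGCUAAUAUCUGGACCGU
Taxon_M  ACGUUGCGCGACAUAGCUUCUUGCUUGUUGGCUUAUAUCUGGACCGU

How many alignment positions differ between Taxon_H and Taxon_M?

Differing sites — 1:C/A; 8:C/G; 9:G/C; 10:A/G; 28:A/U; 34:A/U.
That gives 6 mismatches out of 47 aligned sites, so the Hamming distance is 6.

6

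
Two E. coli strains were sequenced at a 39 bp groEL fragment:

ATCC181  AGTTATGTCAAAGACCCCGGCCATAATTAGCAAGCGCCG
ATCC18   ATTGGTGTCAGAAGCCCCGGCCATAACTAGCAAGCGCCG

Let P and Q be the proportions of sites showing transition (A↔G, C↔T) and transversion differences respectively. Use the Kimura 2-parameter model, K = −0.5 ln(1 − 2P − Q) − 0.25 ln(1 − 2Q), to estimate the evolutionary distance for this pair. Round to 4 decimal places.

The sequences differ at positions 2 (G/T, transversion), 4 (T/G, transversion), 5 (A/G, transition), 11 (A/G, transition), 13 (G/A, transition), 14 (A/G, transition), 27 (T/C, transition).
Of the 7 differences, 5 transitions and 2 transversions over 39 sites: P = 5/39 = 0.128205, Q = 2/39 = 0.051282.
d = −0.5·ln(0.692308) − 0.25·ln(0.897436) = −0.5·(-0.367724) − 0.25·(-0.108213) = 0.2109.

0.2109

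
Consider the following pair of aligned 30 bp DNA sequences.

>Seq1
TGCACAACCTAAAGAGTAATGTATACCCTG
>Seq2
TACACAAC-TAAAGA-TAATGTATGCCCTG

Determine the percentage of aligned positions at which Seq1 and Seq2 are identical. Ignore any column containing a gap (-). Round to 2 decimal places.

Excluding the 2 gap columns leaves 28 comparable sites.
The sequences differ at positions 2 (G/A), 25 (A/G).
26 of the 28 comparable sites match, so the percent identity is 26/28 × 100 = 92.86%.

92.86%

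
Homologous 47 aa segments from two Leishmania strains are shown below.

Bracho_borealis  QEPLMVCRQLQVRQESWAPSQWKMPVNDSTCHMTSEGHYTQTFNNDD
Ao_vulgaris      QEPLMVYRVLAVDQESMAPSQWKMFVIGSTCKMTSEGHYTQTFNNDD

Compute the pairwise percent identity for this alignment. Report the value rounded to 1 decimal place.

Mismatches occur at site 7 (C↔Y), site 9 (Q↔V), site 11 (Q↔A), site 13 (R↔D), site 17 (W↔M), site 25 (P↔F), site 27 (N↔I), site 28 (D↔G), site 32 (H↔K).
38 of the 47 sites match, so the percent identity is 38/47 × 100 = 80.9%.

80.9%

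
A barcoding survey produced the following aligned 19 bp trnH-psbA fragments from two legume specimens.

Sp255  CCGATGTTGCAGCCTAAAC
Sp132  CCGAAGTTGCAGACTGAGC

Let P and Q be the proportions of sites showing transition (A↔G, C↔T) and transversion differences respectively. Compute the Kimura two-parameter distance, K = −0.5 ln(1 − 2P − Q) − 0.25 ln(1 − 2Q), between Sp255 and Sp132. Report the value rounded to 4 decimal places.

The sequences differ at positions 5 (T/A, transversion), 13 (C/A, transversion), 16 (A/G, transition), 18 (A/G, transition).
Of the 4 differences, 2 transitions and 2 transversions over 19 sites: P = 2/19 = 0.105263, Q = 2/19 = 0.105263.
d = −0.5·ln(0.684211) − 0.25·ln(0.789474) = −0.5·(-0.379489) − 0.25·(-0.236388) = 0.2488.

0.2488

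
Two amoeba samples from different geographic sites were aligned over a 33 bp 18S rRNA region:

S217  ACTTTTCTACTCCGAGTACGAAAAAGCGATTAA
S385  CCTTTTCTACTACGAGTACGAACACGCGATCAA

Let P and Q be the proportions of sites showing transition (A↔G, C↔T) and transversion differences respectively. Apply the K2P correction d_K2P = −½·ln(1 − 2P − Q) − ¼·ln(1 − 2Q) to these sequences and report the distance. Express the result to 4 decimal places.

0.1697

Differing sites — 1:A/C (Tv); 12:C/A (Tv); 23:A/C (Tv); 25:A/C (Tv); 31:T/C (Ti).
Of the 5 differences, 1 transition and 4 transversions over 33 sites: P = 1/33 = 0.030303, Q = 4/33 = 0.121212.
d = −0.5·ln(0.818182) − 0.25·ln(0.757576) = −0.5·(-0.200670) − 0.25·(-0.277631) = 0.1697.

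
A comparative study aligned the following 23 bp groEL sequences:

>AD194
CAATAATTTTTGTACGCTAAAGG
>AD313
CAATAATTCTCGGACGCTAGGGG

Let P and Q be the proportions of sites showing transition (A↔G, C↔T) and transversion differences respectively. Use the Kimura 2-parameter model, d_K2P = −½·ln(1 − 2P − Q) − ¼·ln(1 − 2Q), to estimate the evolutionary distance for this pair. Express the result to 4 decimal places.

0.2710

The sequences differ at positions 9 (T/C, transition), 11 (T/C, transition), 13 (T/G, transversion), 20 (A/G, transition), 21 (A/G, transition).
Of the 5 differences, 4 transitions and 1 transversion over 23 sites: P = 4/23 = 0.173913, Q = 1/23 = 0.043478.
d = −0.5·ln(0.608696) − 0.25·ln(0.913044) = −0.5·(-0.496436) − 0.25·(-0.090971) = 0.2710.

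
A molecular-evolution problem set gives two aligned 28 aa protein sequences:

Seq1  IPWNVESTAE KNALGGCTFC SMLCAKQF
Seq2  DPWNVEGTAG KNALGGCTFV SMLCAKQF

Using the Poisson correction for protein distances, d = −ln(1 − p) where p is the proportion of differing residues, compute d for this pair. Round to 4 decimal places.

0.1542

The sequences differ at positions 1 (I/D), 7 (S/G), 10 (E/G), 20 (C/V).
p = 4/28 = 0.142857.
d = −ln(1 − 0.142857) = −ln(0.857143) = 0.1542.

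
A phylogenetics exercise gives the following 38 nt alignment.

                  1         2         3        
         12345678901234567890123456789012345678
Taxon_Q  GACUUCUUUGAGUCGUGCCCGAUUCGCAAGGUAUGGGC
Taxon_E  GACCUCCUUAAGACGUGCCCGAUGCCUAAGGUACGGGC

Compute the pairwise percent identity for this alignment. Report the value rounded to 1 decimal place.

Mismatches occur at site 4 (U/C), site 7 (U/C), site 10 (G/A), site 13 (U/A), site 24 (U/G), site 26 (G/C), site 27 (C/U), site 34 (U/C).
30 of the 38 sites match, so the percent identity is 30/38 × 100 = 78.9%.

78.9%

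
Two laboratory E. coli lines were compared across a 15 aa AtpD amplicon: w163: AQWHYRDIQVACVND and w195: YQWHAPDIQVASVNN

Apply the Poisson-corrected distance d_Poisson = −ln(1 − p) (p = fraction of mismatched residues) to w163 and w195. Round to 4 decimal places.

0.4055

Differing sites — 1:A/Y; 5:Y/A; 6:R/P; 12:C/S; 15:D/N.
p = 5/15 = 0.333333.
d = −ln(1 − 0.333333) = −ln(0.666667) = 0.4055.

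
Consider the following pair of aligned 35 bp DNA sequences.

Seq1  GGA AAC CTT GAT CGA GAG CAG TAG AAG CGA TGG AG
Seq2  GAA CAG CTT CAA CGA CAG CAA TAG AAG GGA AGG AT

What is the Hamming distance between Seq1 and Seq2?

Differing sites — 2:G/A; 4:A/C; 6:C/G; 10:G/C; 12:T/A; 16:G/C; 21:G/A; 28:C/G; 31:T/A; 35:G/T.
That gives 10 mismatches out of 35 aligned sites, so the Hamming distance is 10.

10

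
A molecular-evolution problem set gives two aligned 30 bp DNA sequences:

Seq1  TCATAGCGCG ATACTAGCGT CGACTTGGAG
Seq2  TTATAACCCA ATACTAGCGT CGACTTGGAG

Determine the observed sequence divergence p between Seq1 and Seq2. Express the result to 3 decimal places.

0.133

Mismatches occur at site 2 (C/T), site 6 (G/A), site 8 (G/C), site 10 (G/A).
There are 4 differences over 30 sites, so p = 4/30 = 0.133.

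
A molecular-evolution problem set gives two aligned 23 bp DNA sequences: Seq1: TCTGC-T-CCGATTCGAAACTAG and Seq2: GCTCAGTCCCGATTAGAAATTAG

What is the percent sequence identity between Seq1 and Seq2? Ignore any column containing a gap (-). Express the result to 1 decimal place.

76.2%

Excluding the 2 gap columns leaves 21 comparable sites.
Mismatches occur at site 1 (T/G), site 4 (G/C), site 5 (C/A), site 15 (C/A), site 20 (C/T).
16 of the 21 comparable sites match, so the percent identity is 16/21 × 100 = 76.2%.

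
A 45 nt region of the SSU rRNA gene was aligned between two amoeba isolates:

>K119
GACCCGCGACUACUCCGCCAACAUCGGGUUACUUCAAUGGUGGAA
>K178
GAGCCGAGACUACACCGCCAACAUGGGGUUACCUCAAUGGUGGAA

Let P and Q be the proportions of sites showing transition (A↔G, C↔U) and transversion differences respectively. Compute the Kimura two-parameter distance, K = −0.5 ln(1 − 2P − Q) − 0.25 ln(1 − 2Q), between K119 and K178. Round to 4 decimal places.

Mismatches occur at site 3 (C↔G, transversion), site 7 (C↔A, transversion), site 14 (U↔A, transversion), site 25 (C↔G, transversion), site 33 (U↔C, transition).
Of the 5 differences, 1 transition and 4 transversions over 45 sites: P = 1/45 = 0.022222, Q = 4/45 = 0.088889.
d = −0.5·ln(0.866667) − 0.25·ln(0.822222) = −0.5·(-0.143100) − 0.25·(-0.195745) = 0.1205.

0.1205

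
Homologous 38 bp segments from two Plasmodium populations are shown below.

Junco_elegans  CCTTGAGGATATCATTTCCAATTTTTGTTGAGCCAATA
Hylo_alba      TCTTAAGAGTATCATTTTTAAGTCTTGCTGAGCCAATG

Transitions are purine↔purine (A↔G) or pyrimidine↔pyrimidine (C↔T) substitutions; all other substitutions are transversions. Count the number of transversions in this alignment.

Mismatches occur at site 1 (C↔T, transition), site 5 (G↔A, transition), site 8 (G↔A, transition), site 9 (A↔G, transition), site 18 (C↔T, transition), site 19 (C↔T, transition), site 22 (T↔G, transversion), site 24 (T↔C, transition), site 28 (T↔C, transition), site 38 (A↔G, transition).
Of the 10 differences, 9 transitions and 1 transversion, so the answer is 1.

1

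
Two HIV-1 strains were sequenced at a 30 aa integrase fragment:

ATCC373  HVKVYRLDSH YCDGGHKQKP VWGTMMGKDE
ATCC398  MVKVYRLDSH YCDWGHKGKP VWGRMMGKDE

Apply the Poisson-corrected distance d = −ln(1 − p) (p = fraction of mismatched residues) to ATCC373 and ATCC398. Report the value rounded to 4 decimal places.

Differing sites — 1:H/M; 14:G/W; 18:Q/G; 24:T/R.
p = 4/30 = 0.133333.
d = −ln(1 − 0.133333) = −ln(0.866667) = 0.1431.

0.1431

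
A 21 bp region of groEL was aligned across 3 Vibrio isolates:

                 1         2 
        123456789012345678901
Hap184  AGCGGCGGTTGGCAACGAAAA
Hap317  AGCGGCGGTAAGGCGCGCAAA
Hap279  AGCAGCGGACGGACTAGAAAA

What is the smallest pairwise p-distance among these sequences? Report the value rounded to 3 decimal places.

Pairwise Hamming distances:
  Hap184 vs Hap317: 6
  Hap184 vs Hap279: 7
  Hap317 vs Hap279: 8
The smallest is 6 mismatches, between Hap184 and Hap317; p = 6/21 = 0.286.

0.286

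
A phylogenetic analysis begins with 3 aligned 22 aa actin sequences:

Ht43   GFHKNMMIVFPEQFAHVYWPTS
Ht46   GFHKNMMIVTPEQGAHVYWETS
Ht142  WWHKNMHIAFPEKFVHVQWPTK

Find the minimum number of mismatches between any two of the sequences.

3

Pairwise Hamming distances:
  Ht43 vs Ht46: 3
  Ht43 vs Ht142: 8
  Ht46 vs Ht142: 11
The smallest is 3, between Ht43 and Ht46.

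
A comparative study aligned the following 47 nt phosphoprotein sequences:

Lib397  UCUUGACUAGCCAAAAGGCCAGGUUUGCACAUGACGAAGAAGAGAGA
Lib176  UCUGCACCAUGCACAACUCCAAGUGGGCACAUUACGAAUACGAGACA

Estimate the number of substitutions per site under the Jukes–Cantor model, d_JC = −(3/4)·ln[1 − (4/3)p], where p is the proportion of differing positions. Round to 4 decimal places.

0.4157

Differing sites — 4:U/G; 5:G/C; 8:U/C; 10:G/U; 11:C/G; 14:A/C; 17:G/C; 18:G/U; 22:G/A; 25:U/G; 26:U/G; 33:G/U; 39:G/U; 41:A/C; 46:G/C.
p = 15/47 = 0.319149.
d = −0.75 · ln(1 − (4/3)·0.319149) = −0.75 · ln(0.574468) = −0.75 · (-0.554311) = 0.4157.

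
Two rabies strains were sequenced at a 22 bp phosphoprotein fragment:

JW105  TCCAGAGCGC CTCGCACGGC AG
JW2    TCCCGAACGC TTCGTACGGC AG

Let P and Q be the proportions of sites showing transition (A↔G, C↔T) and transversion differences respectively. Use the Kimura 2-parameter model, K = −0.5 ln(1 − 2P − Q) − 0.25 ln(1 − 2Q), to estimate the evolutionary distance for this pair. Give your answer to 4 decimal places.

Mismatches occur at site 4 (A↔C, transversion), site 7 (G↔A, transition), site 11 (C↔T, transition), site 15 (C↔T, transition).
Of the 4 differences, 3 transitions and 1 transversion over 22 sites: P = 3/22 = 0.136364, Q = 1/22 = 0.045455.
d = −0.5·ln(0.681817) − 0.25·ln(0.909090) = −0.5·(-0.382994) − 0.25·(-0.095311) = 0.2153.

0.2153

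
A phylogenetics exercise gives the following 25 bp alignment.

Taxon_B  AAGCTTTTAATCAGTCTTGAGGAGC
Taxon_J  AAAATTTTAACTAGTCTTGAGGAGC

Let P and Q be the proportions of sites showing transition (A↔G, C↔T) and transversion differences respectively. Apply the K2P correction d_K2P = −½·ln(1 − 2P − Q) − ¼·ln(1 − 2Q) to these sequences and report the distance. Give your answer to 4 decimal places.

0.1851

The sequences differ at positions 3 (G/A, transition), 4 (C/A, transversion), 11 (T/C, transition), 12 (C/T, transition).
Of the 4 differences, 3 transitions and 1 transversion over 25 sites: P = 3/25 = 0.120000, Q = 1/25 = 0.040000.
d = −0.5·ln(0.720000) − 0.25·ln(0.920000) = −0.5·(-0.328504) − 0.25·(-0.083382) = 0.1851.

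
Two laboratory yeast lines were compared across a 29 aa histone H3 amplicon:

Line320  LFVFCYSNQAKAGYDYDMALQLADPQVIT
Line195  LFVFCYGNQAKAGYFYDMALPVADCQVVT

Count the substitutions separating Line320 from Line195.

6

Differing sites — 7:S/G; 15:D/F; 21:Q/P; 22:L/V; 25:P/C; 28:I/V.
That gives 6 mismatches out of 29 aligned sites, so the Hamming distance is 6.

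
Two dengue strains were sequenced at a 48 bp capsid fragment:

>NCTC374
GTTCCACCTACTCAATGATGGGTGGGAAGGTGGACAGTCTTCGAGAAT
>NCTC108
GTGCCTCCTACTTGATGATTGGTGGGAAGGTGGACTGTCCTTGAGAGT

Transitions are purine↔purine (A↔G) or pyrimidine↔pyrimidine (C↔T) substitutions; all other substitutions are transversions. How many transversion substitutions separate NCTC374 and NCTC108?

Mismatches occur at site 3 (T↔G, transversion), site 6 (A↔T, transversion), site 13 (C↔T, transition), site 14 (A↔G, transition), site 20 (G↔T, transversion), site 36 (A↔T, transversion), site 40 (T↔C, transition), site 42 (C↔T, transition), site 47 (A↔G, transition).
Of the 9 differences, 5 transitions and 4 transversions, so the answer is 4.

4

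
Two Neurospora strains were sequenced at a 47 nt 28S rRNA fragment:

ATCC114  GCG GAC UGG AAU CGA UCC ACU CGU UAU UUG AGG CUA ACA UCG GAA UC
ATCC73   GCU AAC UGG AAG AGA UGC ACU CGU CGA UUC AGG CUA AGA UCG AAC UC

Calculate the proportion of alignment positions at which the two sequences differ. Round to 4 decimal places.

The sequences differ at positions 3 (G/U), 4 (G/A), 12 (U/G), 13 (C/A), 17 (C/G), 25 (U/C), 26 (A/G), 27 (U/A), 30 (G/C), 38 (C/G), 43 (G/A), 45 (A/C).
There are 12 differences over 47 sites, so p = 12/47 = 0.2553.

0.2553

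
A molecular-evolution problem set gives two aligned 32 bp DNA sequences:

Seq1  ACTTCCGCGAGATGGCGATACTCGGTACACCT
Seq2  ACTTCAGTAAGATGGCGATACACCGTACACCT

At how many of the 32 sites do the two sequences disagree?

Differing sites — 6:C/A; 8:C/T; 9:G/A; 22:T/A; 24:G/C.
That gives 5 mismatches out of 32 aligned sites, so the Hamming distance is 5.

5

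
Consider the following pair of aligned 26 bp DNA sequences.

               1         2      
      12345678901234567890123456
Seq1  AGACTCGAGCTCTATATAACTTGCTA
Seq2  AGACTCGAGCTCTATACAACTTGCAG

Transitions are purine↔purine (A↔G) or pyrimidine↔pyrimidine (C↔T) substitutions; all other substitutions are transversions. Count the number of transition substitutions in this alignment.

2

The sequences differ at positions 17 (T/C, transition), 25 (T/A, transversion), 26 (A/G, transition).
Of the 3 differences, 2 transitions and 1 transversion, so the answer is 2.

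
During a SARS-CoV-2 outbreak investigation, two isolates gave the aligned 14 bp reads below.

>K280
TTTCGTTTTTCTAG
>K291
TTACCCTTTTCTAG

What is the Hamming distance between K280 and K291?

Differing sites — 3:T/A; 5:G/C; 6:T/C.
That gives 3 mismatches out of 14 aligned sites, so the Hamming distance is 3.

3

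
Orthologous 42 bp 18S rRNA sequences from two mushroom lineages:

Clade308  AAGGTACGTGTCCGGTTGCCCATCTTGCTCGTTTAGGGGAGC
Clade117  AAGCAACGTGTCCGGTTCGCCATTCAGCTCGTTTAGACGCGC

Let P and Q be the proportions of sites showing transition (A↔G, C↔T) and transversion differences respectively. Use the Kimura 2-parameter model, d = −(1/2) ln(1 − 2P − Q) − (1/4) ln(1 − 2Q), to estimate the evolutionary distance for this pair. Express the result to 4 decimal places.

The sequences differ at positions 4 (G/C, transversion), 5 (T/A, transversion), 18 (G/C, transversion), 19 (C/G, transversion), 24 (C/T, transition), 25 (T/C, transition), 26 (T/A, transversion), 37 (G/A, transition), 38 (G/C, transversion), 40 (A/C, transversion).
Of the 10 differences, 3 transitions and 7 transversions over 42 sites: P = 3/42 = 0.071429, Q = 7/42 = 0.166667.
d = −0.5·ln(0.690475) − 0.25·ln(0.666666) = −0.5·(-0.370376) − 0.25·(-0.405466) = 0.2866.

0.2866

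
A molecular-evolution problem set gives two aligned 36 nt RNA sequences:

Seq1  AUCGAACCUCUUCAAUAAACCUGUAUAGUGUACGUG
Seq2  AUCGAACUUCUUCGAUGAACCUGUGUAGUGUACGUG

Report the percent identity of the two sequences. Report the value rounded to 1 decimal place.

88.9%

Mismatches occur at site 8 (C↔U), site 14 (A↔G), site 17 (A↔G), site 25 (A↔G).
32 of the 36 sites match, so the percent identity is 32/36 × 100 = 88.9%.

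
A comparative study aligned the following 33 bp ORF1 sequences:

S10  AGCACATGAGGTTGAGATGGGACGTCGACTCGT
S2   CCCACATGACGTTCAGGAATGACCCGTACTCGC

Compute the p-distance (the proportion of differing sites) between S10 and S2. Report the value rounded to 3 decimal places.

0.394

The sequences differ at positions 1 (A/C), 2 (G/C), 10 (G/C), 14 (G/C), 17 (A/G), 18 (T/A), 19 (G/A), 20 (G/T), 24 (G/C), 25 (T/C), 26 (C/G), 27 (G/T), 33 (T/C).
There are 13 differences over 33 sites, so p = 13/33 = 0.394.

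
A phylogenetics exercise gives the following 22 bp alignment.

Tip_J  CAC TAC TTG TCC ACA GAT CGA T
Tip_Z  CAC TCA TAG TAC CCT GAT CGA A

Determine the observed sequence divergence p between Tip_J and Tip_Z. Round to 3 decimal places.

Mismatches occur at site 5 (A↔C), site 6 (C↔A), site 8 (T↔A), site 11 (C↔A), site 13 (A↔C), site 15 (A↔T), site 22 (T↔A).
There are 7 differences over 22 sites, so p = 7/22 = 0.318.

0.318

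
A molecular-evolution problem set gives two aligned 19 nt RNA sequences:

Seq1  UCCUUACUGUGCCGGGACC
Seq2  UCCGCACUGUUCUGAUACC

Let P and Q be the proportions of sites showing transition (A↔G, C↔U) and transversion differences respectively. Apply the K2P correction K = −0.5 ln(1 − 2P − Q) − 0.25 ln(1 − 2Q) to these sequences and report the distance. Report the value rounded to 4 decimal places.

Differing sites — 4:U/G (Tv); 5:U/C (Ti); 11:G/U (Tv); 13:C/U (Ti); 15:G/A (Ti); 16:G/U (Tv).
Of the 6 differences, 3 transitions and 3 transversions over 19 sites: P = 3/19 = 0.157895, Q = 3/19 = 0.157895.
d = −0.5·ln(0.526315) − 0.25·ln(0.684210) = −0.5·(-0.641855) − 0.25·(-0.379490) = 0.4158.

0.4158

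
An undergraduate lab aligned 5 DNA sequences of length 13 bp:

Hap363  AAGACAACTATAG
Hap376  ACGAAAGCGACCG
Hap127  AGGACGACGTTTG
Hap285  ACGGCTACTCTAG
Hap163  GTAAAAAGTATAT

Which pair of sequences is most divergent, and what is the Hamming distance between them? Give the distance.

Pairwise Hamming distances:
  Hap363 vs Hap376: 6
  Hap363 vs Hap127: 5
  Hap363 vs Hap285: 4
  Hap363 vs Hap163: 6
  Hap376 vs Hap127: 7
  Hap376 vs Hap285: 8
  Hap376 vs Hap163: 9
  Hap127 vs Hap285: 6
  Hap127 vs Hap163: 10
  Hap285 vs Hap163: 9
The largest is 10, between Hap127 and Hap163.

10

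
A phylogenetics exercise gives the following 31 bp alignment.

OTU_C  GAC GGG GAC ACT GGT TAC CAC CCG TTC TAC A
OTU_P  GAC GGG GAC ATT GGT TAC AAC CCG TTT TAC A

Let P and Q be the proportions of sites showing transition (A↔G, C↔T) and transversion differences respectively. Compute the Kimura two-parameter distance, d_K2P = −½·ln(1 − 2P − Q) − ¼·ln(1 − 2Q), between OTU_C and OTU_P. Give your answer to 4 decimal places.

0.1046

Differing sites — 11:C/T (Ti); 19:C/A (Tv); 27:C/T (Ti).
Of the 3 differences, 2 transitions and 1 transversion over 31 sites: P = 2/31 = 0.064516, Q = 1/31 = 0.032258.
d = −0.5·ln(0.838710) − 0.25·ln(0.935484) = −0.5·(-0.175890) − 0.25·(-0.066691) = 0.1046.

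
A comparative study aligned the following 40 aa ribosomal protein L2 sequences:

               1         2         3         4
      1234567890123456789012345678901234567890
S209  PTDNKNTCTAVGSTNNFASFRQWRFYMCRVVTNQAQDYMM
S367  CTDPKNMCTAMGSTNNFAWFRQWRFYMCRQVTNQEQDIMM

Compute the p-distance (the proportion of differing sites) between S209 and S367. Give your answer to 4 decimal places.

0.2000

Differing sites — 1:P/C; 4:N/P; 7:T/M; 11:V/M; 19:S/W; 30:V/Q; 35:A/E; 38:Y/I.
There are 8 differences over 40 sites, so p = 8/40 = 0.2000.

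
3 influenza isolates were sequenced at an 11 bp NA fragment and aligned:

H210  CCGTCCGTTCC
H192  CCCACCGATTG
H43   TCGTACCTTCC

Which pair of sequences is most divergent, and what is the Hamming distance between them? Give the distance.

8

Pairwise Hamming distances:
  H210 vs H192: 5
  H210 vs H43: 3
  H192 vs H43: 8
The largest is 8, between H192 and H43.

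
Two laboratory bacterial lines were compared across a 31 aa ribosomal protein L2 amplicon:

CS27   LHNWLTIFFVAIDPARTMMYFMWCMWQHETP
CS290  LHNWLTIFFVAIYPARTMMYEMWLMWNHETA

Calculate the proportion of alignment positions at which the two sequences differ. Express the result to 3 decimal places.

Differing sites — 13:D/Y; 21:F/E; 24:C/L; 27:Q/N; 31:P/A.
There are 5 differences over 31 sites, so p = 5/31 = 0.161.

0.161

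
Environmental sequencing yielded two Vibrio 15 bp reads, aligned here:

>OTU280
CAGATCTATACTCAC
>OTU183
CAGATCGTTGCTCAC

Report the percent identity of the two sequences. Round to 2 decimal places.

80.00%

Differing sites — 7:T/G; 8:A/T; 10:A/G.
12 of the 15 sites match, so the percent identity is 12/15 × 100 = 80.00%.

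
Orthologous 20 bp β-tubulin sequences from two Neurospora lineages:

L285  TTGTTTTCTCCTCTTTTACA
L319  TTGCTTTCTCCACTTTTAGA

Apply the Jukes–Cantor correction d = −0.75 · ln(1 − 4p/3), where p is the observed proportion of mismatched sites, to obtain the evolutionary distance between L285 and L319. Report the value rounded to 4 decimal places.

Differing sites — 4:T/C; 12:T/A; 19:C/G.
p = 3/20 = 0.150000.
d = −0.75 · ln(1 − (4/3)·0.150000) = −0.75 · ln(0.800000) = −0.75 · (-0.223144) = 0.1674.

0.1674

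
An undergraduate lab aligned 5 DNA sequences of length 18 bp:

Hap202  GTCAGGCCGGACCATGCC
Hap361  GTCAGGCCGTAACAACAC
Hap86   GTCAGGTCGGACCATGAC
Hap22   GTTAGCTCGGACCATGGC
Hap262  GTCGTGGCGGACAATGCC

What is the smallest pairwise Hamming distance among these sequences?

2

Pairwise Hamming distances:
  Hap202 vs Hap361: 5
  Hap202 vs Hap86: 2
  Hap202 vs Hap22: 4
  Hap202 vs Hap262: 4
  Hap361 vs Hap86: 5
  Hap361 vs Hap22: 8
  Hap361 vs Hap262: 9
  Hap86 vs Hap22: 3
  Hap86 vs Hap262: 5
  Hap22 vs Hap262: 7
The smallest is 2, between Hap202 and Hap86.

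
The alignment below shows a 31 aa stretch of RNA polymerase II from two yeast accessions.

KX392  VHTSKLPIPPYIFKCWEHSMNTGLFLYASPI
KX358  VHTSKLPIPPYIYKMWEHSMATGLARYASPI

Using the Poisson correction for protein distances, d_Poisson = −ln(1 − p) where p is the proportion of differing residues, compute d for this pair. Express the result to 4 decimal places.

0.1759

Mismatches occur at site 13 (F/Y), site 15 (C/M), site 21 (N/A), site 25 (F/A), site 26 (L/R).
p = 5/31 = 0.161290.
d = −ln(1 − 0.161290) = −ln(0.838710) = 0.1759.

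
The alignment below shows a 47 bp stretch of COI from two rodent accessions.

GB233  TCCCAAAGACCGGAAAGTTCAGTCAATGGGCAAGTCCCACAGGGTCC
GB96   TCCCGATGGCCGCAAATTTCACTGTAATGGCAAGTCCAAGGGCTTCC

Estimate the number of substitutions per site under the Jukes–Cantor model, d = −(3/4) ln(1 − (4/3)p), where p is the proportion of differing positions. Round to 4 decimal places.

0.4157

Differing sites — 5:A/G; 7:A/T; 9:A/G; 13:G/C; 17:G/T; 22:G/C; 24:C/G; 25:A/T; 27:T/A; 28:G/T; 38:C/A; 40:C/G; 41:A/G; 43:G/C; 44:G/T.
p = 15/47 = 0.319149.
d = −0.75 · ln(1 − (4/3)·0.319149) = −0.75 · ln(0.574468) = −0.75 · (-0.554311) = 0.4157.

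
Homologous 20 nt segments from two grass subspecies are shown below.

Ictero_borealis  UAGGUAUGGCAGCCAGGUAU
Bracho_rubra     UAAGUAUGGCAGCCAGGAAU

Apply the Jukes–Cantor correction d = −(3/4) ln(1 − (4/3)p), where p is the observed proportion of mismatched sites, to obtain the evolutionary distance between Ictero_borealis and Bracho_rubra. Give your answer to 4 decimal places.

Differing sites — 3:G/A; 18:U/A.
p = 2/20 = 0.100000.
d = −0.75 · ln(1 − (4/3)·0.100000) = −0.75 · ln(0.866667) = −0.75 · (-0.143100) = 0.1073.

0.1073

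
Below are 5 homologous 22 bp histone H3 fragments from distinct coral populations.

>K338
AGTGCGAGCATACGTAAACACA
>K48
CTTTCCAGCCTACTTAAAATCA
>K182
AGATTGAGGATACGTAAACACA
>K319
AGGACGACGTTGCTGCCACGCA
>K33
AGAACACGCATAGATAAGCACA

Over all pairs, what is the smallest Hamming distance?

4

Pairwise Hamming distances:
  K338 vs K48: 8
  K338 vs K182: 4
  K338 vs K319: 11
  K338 vs K33: 7
  K48 vs K182: 10
  K48 vs K319: 14
  K48 vs K33: 12
  K182 vs K319: 11
  K182 vs K33: 8
  K319 vs K33: 14
The smallest is 4, between K338 and K182.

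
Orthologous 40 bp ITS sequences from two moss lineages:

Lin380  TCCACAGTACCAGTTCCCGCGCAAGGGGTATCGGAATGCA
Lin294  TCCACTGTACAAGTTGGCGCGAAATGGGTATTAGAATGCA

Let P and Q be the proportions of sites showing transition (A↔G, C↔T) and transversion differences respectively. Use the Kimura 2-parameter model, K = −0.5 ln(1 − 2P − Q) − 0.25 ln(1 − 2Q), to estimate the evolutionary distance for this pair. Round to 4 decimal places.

0.2330

Differing sites — 6:A/T (Tv); 11:C/A (Tv); 16:C/G (Tv); 17:C/G (Tv); 22:C/A (Tv); 25:G/T (Tv); 32:C/T (Ti); 33:G/A (Ti).
Of the 8 differences, 2 transitions and 6 transversions over 40 sites: P = 2/40 = 0.050000, Q = 6/40 = 0.150000.
d = −0.5·ln(0.750000) − 0.25·ln(0.700000) = −0.5·(-0.287682) − 0.25·(-0.356675) = 0.2330.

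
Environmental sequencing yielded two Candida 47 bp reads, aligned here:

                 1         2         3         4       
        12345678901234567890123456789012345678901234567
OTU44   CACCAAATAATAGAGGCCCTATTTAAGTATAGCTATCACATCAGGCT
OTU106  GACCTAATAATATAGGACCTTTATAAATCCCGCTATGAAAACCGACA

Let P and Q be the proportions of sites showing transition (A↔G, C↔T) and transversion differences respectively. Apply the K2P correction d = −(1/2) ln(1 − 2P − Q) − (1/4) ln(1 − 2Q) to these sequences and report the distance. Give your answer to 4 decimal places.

0.4604

The sequences differ at positions 1 (C/G, transversion), 5 (A/T, transversion), 13 (G/T, transversion), 17 (C/A, transversion), 21 (A/T, transversion), 23 (T/A, transversion), 27 (G/A, transition), 29 (A/C, transversion), 30 (T/C, transition), 31 (A/C, transversion), 37 (C/G, transversion), 39 (C/A, transversion), 41 (T/A, transversion), 43 (A/C, transversion), 45 (G/A, transition), 47 (T/A, transversion).
Of the 16 differences, 3 transitions and 13 transversions over 47 sites: P = 3/47 = 0.063830, Q = 13/47 = 0.276596.
d = −0.5·ln(0.595744) − 0.25·ln(0.446808) = −0.5·(-0.517944) − 0.25·(-0.805626) = 0.4604.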